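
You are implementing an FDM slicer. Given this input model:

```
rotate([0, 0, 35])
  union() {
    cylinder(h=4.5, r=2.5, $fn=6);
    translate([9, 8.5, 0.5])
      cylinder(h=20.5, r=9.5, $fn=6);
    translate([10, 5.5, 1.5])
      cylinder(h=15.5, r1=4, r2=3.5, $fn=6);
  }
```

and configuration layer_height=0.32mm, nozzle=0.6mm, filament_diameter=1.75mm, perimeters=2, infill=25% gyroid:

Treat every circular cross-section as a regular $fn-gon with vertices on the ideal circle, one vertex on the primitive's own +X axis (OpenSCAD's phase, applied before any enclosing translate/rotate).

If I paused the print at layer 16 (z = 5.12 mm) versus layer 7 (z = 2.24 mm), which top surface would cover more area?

layer 7 (z = 2.24 mm)

Layer 16 (z = 5.12): the cylinder is not intersected at this z (z outside [0, 4.5]); the r=9.5 cylinder at (9, 8.5) contributes a regular 6-gon of circumradius 9.5 (area = (6/2)·9.500²·sin(360°/6) = 234.48 mm²); the cone at (10, 5.5) contributes a regular 6-gon of circumradius 3.883 (interpolated between r1=4 and r2=3.5 at t=0.234) (area = (6/2)·3.883²·sin(360°/6) = 39.18 mm²); Taking the union: the cone at (10, 5.5) lies entirely inside the r=9.5 cylinder at (9, 8.5), so the union is just the r=9.5 cylinder at (9, 8.5) — area = 234.48 mm²; (rotated 35° about Z; rotation is an isometry so areas/perimeters/island counts are preserved). So its area = 234.48 mm². Layer 7 (z = 2.24): the cylinder: section is a regular 6-gon, circumradius r=2.5 (area = (6/2)·2.500²·sin(360°/6) = 16.24 mm²); the r=9.5 cylinder at (9, 8.5) contributes a regular 6-gon of circumradius 9.5 (area = (6/2)·9.500²·sin(360°/6) = 234.48 mm²); the cone at (10, 5.5) contributes a regular 6-gon of circumradius 3.976 (interpolated between r1=4 and r2=3.5 at t=0.048) (area = (6/2)·3.976²·sin(360°/6) = 41.07 mm²); Merging all regions: the regions partially overlap — summed areas 291.79 mm² minus the doubly-counted overlap 41.07 mm² gives 250.71 mm² — area = 250.71 mm²; (rotated 35° about Z; rotation is an isometry so areas/perimeters/island counts are preserved). So its area = 250.71 mm². Layer 7 is larger (250.71 vs 234.48 mm²).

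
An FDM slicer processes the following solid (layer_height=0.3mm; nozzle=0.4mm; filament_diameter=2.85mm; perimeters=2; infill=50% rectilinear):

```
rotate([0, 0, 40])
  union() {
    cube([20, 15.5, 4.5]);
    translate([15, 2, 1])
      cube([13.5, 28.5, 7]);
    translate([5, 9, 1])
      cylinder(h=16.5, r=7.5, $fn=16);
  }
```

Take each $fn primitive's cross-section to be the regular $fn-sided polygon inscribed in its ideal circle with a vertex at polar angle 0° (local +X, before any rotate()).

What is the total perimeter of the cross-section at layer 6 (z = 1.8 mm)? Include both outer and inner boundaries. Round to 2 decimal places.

At z = 1.8 mm: the cube is present — its section is the full 20×15.5 rectangle (perimeter 71.00 mm); the cube at (15, 2) is present — its section is the full 13.5×28.5 rectangle (perimeter 84.00 mm); the cylinder at (5, 9): section is a regular 16-gon, circumradius r=7.5 (perimeter = 2·16·7.500·sin(180°/16) = 46.82 mm); Taking the union: the regions partially overlap (shared area 217.12 mm²), so the edge portions inside another operand are dropped and the merged outline is re-measured after clipping — boundary = 119.80 mm; (whole slice rotated 40° about Z — lengths, areas and connectivity unchanged). Overall, the cross-section is a single solid region. Total boundary length (outer) = 119.80 mm.

119.80 mm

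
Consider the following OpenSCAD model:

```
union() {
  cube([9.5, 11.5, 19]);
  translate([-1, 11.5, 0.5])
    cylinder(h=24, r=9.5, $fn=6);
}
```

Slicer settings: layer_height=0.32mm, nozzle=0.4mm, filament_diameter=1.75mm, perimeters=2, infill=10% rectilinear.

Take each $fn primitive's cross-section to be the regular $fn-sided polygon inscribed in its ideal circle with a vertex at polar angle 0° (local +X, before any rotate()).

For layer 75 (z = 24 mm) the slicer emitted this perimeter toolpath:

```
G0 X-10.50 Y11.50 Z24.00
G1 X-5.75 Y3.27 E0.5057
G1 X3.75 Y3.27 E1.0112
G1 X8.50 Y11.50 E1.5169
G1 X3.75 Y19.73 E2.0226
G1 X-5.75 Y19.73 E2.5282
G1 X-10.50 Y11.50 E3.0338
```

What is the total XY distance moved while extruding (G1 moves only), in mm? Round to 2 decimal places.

57.01 mm

Sum the Euclidean lengths of each G1 segment: total = 57.01 mm.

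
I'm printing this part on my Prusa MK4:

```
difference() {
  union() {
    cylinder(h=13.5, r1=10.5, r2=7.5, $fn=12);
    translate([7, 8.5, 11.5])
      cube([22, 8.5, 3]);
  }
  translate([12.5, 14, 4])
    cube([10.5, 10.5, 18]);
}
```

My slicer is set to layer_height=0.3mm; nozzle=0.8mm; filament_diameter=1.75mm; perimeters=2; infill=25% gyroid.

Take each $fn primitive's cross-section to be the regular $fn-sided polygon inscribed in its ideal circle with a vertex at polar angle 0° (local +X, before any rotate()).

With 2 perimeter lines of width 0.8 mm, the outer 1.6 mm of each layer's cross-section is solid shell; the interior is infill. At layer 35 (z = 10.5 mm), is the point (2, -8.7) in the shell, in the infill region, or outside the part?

outside

At z = 10.5 mm: the cone contributes a regular 12-gon of circumradius 8.167 (interpolated between r1=10.5 and r2=7.5 at t=0.778); the cube at (7, 8.5) is absent (z outside [11.5, 14.5]); Combining (union): only the cone is present, so the union is just that shape — 1 connected region; the cube at (12.5, 14) (footprint 10.5×10.5) is included at this height; Subtracting the remaining from the first: starting from the result so far, the 10.5×10.5 cube at (12.5, 14) misses the remaining region (no effect) — 1 connected region. Overall, the cross-section is a single solid region. The nearest boundary edge runs (4.08, -7.07)→(-0.00, -8.17); distance from the point to it = 1.03 mm. The point is not inside any of the regions above, so it lies outside the cross-section (1.03 mm from the nearest boundary).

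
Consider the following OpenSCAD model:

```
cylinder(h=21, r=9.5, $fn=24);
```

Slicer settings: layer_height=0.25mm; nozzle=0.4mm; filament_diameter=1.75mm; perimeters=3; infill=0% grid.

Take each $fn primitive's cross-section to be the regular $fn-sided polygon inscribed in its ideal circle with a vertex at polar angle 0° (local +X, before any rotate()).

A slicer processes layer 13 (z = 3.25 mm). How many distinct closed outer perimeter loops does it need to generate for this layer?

1

At z = 3.25 mm: the cylinder: section is a regular 24-gon, circumradius r=9.5. The result has 1 disconnected region.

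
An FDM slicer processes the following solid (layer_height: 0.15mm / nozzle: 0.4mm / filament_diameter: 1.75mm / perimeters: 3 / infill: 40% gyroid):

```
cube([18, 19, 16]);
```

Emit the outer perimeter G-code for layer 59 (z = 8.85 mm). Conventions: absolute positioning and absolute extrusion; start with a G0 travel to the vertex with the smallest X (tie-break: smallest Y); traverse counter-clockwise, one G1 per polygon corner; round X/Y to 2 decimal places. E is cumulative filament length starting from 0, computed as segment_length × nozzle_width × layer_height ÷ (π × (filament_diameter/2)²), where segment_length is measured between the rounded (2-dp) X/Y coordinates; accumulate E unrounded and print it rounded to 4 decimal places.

At z = 8.85 mm: the cube (footprint 18×19) is included at this height. The outline is a single polygon with 4 vertices. Extrusion per mm of travel: 0.4 × 0.15 / (π × 0.875²) = 0.024945. Accumulating E over each segment gives final E = 1.8459.

G0 X0.00 Y0.00 Z8.85
G1 X18.00 Y0.00 E0.4490
G1 X18.00 Y19.00 E0.9230
G1 X0.00 Y19.00 E1.3720
G1 X0.00 Y0.00 E1.8459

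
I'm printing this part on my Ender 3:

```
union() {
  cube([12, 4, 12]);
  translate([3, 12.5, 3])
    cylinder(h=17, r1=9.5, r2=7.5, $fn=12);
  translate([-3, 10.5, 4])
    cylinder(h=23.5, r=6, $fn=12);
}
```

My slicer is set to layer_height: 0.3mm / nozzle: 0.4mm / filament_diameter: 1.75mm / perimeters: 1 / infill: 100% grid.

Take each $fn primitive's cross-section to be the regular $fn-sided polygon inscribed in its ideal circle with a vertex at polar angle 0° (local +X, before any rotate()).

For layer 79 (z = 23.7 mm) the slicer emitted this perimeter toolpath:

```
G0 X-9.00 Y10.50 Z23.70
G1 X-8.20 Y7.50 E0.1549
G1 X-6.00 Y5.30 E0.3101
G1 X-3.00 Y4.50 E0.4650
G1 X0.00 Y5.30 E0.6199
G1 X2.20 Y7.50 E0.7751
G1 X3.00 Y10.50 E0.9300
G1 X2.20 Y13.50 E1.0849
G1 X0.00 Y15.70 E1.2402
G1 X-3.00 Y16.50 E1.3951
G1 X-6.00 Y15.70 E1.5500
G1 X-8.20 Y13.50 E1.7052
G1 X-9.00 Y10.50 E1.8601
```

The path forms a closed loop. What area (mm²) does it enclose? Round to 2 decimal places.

108.08 mm²

Apply the shoelace formula to the sequence of (X, Y) vertices; enclosed area = 108.08 mm².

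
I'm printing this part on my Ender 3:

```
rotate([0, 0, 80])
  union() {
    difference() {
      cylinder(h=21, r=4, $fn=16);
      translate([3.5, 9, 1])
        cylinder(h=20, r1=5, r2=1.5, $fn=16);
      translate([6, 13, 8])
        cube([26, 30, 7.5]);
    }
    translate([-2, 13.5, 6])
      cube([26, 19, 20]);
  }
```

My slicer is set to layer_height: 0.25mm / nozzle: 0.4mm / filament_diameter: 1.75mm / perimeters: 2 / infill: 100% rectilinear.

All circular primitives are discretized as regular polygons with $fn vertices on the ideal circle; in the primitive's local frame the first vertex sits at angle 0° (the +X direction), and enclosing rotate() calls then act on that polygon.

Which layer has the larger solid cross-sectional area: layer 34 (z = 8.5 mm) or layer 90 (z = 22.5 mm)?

layer 34 (z = 8.5 mm)

Layer 34 (z = 8.5): the r=4 cylinder contributes a regular 16-gon of circumradius 4 (area = (16/2)·4.000²·sin(360°/16) = 48.98 mm²); the cone at (3.5, 9): at t=0.375 of its height the radius interpolates to r₁+(r₂−r₁)t = 3.688, giving a regular 16-gon of that circumradius (area = (16/2)·3.688²·sin(360°/16) = 41.63 mm²); the cube at (6, 13) (footprint 26×30) is included at this height (area 780.00 mm²); Subtracting the remaining from the first: starting from the r=4 cylinder (48.98 mm²), the cone at (3.5, 9) misses the remaining region (no effect); the 26×30 cube at (6, 13) misses the remaining region (no effect) — area = 48.98 mm²; the 26×19 cube at (-2, 13.5) contributes its full rectangle (area 494.00 mm²); Combining (union): the 2 present regions are separate (no shared area or edge), so areas and boundary lengths simply add and each stays a separate island — area = 542.98 mm²; (whole slice rotated 80° about Z — lengths, areas and connectivity unchanged). So its area = 542.98 mm². Layer 90 (z = 22.5): the cylinder does not reach this height (z outside [0, 21]); the cone at (3.5, 9) is not intersected at this z (z outside [1, 21]); the cube at (6, 13) does not reach this height (z outside [8, 15.5]); Taking the first minus the rest: the first operand is absent here, so nothing remains; the 26×19 cube at (-2, 13.5) contributes its full rectangle (area 494.00 mm²); Merging all regions: only the 26×19 cube at (-2, 13.5) is present, so the union is just that shape — area = 494.00 mm²; (whole slice rotated 80° about Z — lengths, areas and connectivity unchanged). So its area = 494.00 mm². Layer 34 is larger (542.98 vs 494.00 mm²).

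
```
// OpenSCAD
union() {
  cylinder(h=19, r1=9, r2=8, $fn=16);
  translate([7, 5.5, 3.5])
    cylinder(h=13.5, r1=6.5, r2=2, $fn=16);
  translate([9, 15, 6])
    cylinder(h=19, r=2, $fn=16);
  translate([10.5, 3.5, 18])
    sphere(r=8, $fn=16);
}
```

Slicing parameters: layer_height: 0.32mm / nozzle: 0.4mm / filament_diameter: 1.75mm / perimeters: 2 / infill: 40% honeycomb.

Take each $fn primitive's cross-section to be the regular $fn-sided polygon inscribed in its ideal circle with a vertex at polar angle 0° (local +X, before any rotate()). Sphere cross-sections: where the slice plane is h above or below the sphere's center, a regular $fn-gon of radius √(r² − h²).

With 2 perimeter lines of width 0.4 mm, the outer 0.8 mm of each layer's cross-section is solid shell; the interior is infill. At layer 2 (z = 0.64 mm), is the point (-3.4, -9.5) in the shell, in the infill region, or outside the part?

outside

At z = 0.64 mm: the cone (r1=9→r2=8) has section circumradius 8.966 here — a regular 16-gon; the cone at (7, 5.5) does not reach this height (z outside [3.5, 17]); the cylinder at (9, 15) does not reach this height (z outside [6, 25]); the sphere at (10.5, 3.5) is not intersected at this z (|z−center|=17.360 > r=8); Taking the union: only the cone is present, so the union is just that shape — 1 connected region. Overall, the cross-section is a single solid region. The nearest boundary edge runs (-3.43, -8.28)→(-0.00, -8.97); distance from the point to it = 1.19 mm. The point is not inside any of the regions above, so it lies outside the cross-section (1.19 mm from the nearest boundary).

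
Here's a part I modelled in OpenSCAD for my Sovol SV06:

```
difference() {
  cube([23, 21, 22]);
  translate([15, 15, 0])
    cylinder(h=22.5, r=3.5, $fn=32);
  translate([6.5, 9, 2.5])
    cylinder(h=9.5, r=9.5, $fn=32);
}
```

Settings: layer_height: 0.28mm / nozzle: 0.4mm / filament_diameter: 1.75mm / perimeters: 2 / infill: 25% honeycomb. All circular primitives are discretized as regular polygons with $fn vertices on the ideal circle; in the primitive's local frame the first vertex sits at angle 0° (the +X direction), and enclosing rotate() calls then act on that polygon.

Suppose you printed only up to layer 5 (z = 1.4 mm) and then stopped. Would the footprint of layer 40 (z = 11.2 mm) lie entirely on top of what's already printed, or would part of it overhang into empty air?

Compare the two slices. At z = 1.4: the cube (footprint 23×21) is included at this height (area 483.00 mm²); the r=3.5 cylinder at (15, 15) gives a regular 32-gon of circumradius 3.5 (constant along its height) (area = (32/2)·3.500²·sin(360°/32) = 38.24 mm²); the cylinder at (6.5, 9) is absent (z outside [2.5, 12]); Taking the first minus the rest: starting from the 23×21 cube (483.00 mm²), the r=3.5 cylinder at (15, 15) lies wholly inside it (removes its full 38.24 mm² and its 21.96 mm outline becomes a hole wall) — area = 444.76 mm². At z = 11.2: the cube (footprint 23×21) is included at this height (area 483.00 mm²); the r=3.5 cylinder at (15, 15) gives a regular 32-gon of circumradius 3.5 (constant along its height) (area = (32/2)·3.500²·sin(360°/32) = 38.24 mm²); the r=9.5 cylinder at (6.5, 9) gives a regular 32-gon of circumradius 9.5 (constant along its height) (area = (32/2)·9.500²·sin(360°/32) = 281.71 mm²); After the difference (first − rest): starting from the 23×21 cube (483.00 mm²), the r=3.5 cylinder at (15, 15) lies wholly inside it (removes its full 38.24 mm² and its 21.96 mm outline becomes a hole wall); the r=9.5 cylinder at (6.5, 9) partially overlaps it — only the 240.18 mm² overlap (of its 281.71 mm²) is removed, clipping the outline — area = 204.58 mm². Checking containment: the cross-section at z = 11.2 is a subset of the cross-section at z = 1.4.

entirely on top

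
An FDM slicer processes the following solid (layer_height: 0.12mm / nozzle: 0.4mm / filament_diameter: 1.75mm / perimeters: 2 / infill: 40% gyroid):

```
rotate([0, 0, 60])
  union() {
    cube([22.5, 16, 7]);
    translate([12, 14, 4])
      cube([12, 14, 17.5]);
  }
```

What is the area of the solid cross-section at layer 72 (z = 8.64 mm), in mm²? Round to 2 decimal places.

168.00 mm²

At z = 8.64 mm: the cube is not intersected at this z (z outside [0, 7]); the 12×14 cube at (12, 14) contributes its full rectangle (area 168.00 mm²); Merging all regions: only the 12×14 cube at (12, 14) is present, so the union is just that shape — area = 168.00 mm²; (whole slice rotated 60° about Z — lengths, areas and connectivity unchanged). Overall, the cross-section is a single solid region. Net area = 168.00 mm².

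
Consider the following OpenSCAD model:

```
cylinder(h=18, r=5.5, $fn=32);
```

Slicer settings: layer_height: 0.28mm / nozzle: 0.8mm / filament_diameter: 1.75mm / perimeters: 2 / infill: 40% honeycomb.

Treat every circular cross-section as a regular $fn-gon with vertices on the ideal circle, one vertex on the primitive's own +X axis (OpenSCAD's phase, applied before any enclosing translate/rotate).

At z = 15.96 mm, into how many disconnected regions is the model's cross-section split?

At z = 15.96 mm: the cylinder: section is a regular 32-gon, circumradius r=5.5. The result has 1 disconnected region.

1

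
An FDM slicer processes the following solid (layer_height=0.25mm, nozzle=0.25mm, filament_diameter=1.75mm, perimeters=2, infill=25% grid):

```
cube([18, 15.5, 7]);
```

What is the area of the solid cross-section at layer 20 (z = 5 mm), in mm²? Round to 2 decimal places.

At z = 5 mm: the 18×15.5 cube contributes its full rectangle (area 279.00 mm²). Overall, the cross-section is a single solid region. Net area = 279.00 mm².

279.00 mm²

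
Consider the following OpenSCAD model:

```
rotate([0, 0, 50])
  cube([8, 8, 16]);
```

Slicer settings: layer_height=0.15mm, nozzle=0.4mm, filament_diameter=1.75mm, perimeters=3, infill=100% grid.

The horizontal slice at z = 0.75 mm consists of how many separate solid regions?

1

At z = 0.75 mm: the cube is present — its section is the full 8×8 rectangle; (rotated 50° about Z; rotation is an isometry so areas/perimeters/island counts are preserved). The result has 1 disconnected region.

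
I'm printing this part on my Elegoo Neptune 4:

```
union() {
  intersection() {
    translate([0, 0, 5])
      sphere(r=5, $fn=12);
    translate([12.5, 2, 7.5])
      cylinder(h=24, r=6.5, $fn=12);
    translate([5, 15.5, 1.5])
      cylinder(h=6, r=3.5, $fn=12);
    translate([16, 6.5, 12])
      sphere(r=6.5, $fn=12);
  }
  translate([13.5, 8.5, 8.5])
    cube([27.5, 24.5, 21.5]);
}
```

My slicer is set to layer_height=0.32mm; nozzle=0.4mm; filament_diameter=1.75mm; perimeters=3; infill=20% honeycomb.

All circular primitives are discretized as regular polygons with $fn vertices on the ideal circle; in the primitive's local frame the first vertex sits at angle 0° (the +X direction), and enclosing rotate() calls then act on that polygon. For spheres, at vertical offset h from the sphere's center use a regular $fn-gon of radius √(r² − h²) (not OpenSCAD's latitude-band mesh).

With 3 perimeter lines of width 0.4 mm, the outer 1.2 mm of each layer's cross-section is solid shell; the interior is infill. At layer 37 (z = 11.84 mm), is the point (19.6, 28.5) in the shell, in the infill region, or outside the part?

infill

At z = 11.84 mm: the sphere is absent (|z−center|=6.840 > r=5); the r=6.5 cylinder at (12.5, 2) contributes a regular 12-gon of circumradius 6.5; the cylinder at (5, 15.5) is not intersected at this z (z outside [1.5, 7.5]); the r=6.5 sphere at (16, 6.5) slices to a regular 12-gon of circumradius 6.498 (√(r²−h²) with h=0.16 from center); Taking the intersection: at least one operand is absent at this height, so nothing remains; the cube at (13.5, 8.5) is present — its section is the full 27.5×24.5 rectangle; Combining (union): only the 27.5×24.5 cube at (13.5, 8.5) is present, so the union is just that shape — 1 connected region. Overall, the cross-section is a single solid region. The nearest boundary edge runs (41.00, 33.00)→(13.50, 33.00); distance from the point to it = 4.50 mm. The point is inside the cross-section and 4.50 mm from the nearest boundary — more than the 1.2 mm shell width (3 × 0.4), so it's in the infill interior.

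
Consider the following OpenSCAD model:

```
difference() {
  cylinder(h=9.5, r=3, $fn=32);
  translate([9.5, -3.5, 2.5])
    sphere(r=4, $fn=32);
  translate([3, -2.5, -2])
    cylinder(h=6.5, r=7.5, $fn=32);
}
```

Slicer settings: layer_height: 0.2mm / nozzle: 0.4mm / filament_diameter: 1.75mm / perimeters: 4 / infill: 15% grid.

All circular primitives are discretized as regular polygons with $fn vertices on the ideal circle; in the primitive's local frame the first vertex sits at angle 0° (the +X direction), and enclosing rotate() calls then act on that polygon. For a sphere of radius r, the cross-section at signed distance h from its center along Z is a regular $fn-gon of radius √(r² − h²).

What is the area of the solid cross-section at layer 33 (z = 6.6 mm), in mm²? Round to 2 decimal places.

At z = 6.6 mm: the r=3 cylinder gives a regular 32-gon of circumradius 3 (constant along its height) (area = (32/2)·3.000²·sin(360°/32) = 28.09 mm²); the sphere at (9.5, -3.5) is absent (|z−center|=4.100 > r=4); the cylinder at (3, -2.5) does not reach this height (z outside [-2, 4.5]); Taking the first minus the rest: none of the subtracted shapes is present at this height, so the r=3 cylinder is unchanged — area = 28.09 mm². Overall, the cross-section is a single solid region. Net area = 28.09 mm².

28.09 mm²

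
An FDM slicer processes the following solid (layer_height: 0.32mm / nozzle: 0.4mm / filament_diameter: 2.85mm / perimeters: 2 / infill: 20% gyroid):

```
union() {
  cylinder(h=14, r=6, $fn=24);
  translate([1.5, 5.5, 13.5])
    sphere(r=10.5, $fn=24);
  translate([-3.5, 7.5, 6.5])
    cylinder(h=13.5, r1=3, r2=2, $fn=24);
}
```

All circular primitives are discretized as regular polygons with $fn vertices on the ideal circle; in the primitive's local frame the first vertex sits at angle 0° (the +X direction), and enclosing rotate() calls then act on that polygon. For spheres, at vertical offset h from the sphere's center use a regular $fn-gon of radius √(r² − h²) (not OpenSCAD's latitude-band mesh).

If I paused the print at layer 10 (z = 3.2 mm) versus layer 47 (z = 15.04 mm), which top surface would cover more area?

Layer 10 (z = 3.2): the r=6 cylinder gives a regular 24-gon of circumradius 6 (constant along its height) (area = (24/2)·6.000²·sin(360°/24) = 111.81 mm²); the r=10.5 sphere at (1.5, 5.5) contributes a regular 24-gon of circumradius √(10.5²−10.3²) = 2.040 (area = (24/2)·2.040²·sin(360°/24) = 12.92 mm²); the cone at (-3.5, 7.5) is not intersected at this z (z outside [6.5, 20]); Combining (union): the regions partially overlap — summed areas 124.73 mm² minus the doubly-counted overlap 7.07 mm² gives 117.66 mm² — area = 117.66 mm². So its area = 117.66 mm². Layer 47 (z = 15.04): the cylinder is not intersected at this z (z outside [0, 14]); the sphere at (1.5, 5.5): section is a regular 24-gon, circumradius = √(r²−h²) = √(10.5²−1.54²) = 10.386 (area = (24/2)·10.386²·sin(360°/24) = 335.05 mm²); the cone at (-3.5, 7.5): at t=0.633 of its height the radius interpolates to r₁+(r₂−r₁)t = 2.367, giving a regular 24-gon of that circumradius (area = (24/2)·2.367²·sin(360°/24) = 17.41 mm²); Taking the union: the cone at (-3.5, 7.5) lies entirely inside the r=10.5 sphere at (1.5, 5.5), so the union is just the r=10.5 sphere at (1.5, 5.5) — area = 335.05 mm². So its area = 335.05 mm². Layer 47 is larger (335.05 vs 117.66 mm²).

layer 47 (z = 15.04 mm)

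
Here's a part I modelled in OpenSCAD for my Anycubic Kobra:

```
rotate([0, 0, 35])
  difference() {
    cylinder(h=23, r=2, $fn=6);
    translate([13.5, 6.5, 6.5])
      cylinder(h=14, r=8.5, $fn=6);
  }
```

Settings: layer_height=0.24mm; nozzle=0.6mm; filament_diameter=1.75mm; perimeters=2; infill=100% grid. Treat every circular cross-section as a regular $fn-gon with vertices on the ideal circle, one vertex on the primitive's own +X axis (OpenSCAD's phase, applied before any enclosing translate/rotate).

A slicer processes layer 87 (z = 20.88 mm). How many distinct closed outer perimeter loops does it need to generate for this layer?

1

At z = 20.88 mm: the r=2 cylinder gives a regular 6-gon of circumradius 2 (constant along its height); the cylinder at (13.5, 6.5) does not reach this height (z outside [6.5, 20.5]); Subtracting the remaining from the first: none of the subtracted shapes is present at this height, so the r=2 cylinder is unchanged — 1 connected region; (rotated 35° about Z; rotation is an isometry so areas/perimeters/island counts are preserved). The result has 1 disconnected region.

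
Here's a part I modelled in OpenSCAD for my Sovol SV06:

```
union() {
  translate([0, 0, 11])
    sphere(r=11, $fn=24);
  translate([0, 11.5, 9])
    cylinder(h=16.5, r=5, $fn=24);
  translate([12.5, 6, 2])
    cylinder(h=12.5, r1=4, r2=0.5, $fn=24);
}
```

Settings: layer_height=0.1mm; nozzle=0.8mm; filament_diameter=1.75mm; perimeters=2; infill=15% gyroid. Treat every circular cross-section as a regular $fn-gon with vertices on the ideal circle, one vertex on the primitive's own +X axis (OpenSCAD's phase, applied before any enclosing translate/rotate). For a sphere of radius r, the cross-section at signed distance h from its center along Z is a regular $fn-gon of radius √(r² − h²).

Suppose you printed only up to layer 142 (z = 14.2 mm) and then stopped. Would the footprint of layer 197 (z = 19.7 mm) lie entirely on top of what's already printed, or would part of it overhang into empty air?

entirely on top

Compare the two slices. At z = 14.2: the sphere: section is a regular 24-gon, circumradius = √(r²−h²) = √(11²−3.2²) = 10.524 (area = (24/2)·10.524²·sin(360°/24) = 344.00 mm²); the r=5 cylinder at (0, 11.5) contributes a regular 24-gon of circumradius 5 (area = (24/2)·5.000²·sin(360°/24) = 77.65 mm²); the cone at (12.5, 6) contributes a regular 24-gon of circumradius 0.584 (interpolated between r1=4 and r2=0.5 at t=0.976) (area = (24/2)·0.584²·sin(360°/24) = 1.06 mm²); Taking the union: the regions partially overlap — summed areas 422.71 mm² minus the doubly-counted overlap 25.15 mm² gives 397.56 mm² — area = 397.56 mm². At z = 19.7: the r=11 sphere slices to a regular 24-gon of circumradius 6.731 (√(r²−h²) with h=8.7 from center) (area = (24/2)·6.731²·sin(360°/24) = 140.73 mm²); the r=5 cylinder at (0, 11.5) contributes a regular 24-gon of circumradius 5 (area = (24/2)·5.000²·sin(360°/24) = 77.65 mm²); the cone at (12.5, 6) is not intersected at this z (z outside [2, 14.5]); Combining (union): the regions partially overlap — summed areas 218.37 mm² minus the doubly-counted overlap 0.20 mm² gives 218.17 mm² — area = 218.17 mm². Checking containment: the cross-section at z = 19.7 is a subset of the cross-section at z = 14.2.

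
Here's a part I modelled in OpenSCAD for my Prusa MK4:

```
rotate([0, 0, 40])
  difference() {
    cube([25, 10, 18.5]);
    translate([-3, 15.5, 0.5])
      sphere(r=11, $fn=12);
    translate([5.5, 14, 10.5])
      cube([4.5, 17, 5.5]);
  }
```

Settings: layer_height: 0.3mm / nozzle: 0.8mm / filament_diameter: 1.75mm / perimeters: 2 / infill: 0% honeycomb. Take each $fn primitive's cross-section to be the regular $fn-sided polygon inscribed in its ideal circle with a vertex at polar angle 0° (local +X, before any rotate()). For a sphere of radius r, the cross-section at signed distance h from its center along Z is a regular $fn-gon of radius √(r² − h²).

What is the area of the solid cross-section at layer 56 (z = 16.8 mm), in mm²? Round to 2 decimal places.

250.00 mm²

At z = 16.8 mm: the cube is present — its section is the full 25×10 rectangle (area 250.00 mm²); the sphere at (-3, 15.5) is not intersected at this z (|z−center|=16.300 > r=11); the cube at (5.5, 14) is not intersected at this z (z outside [10.5, 16]); After the difference (first − rest): none of the subtracted shapes is present at this height, so the 25×10 cube is unchanged — area = 250.00 mm²; (whole slice rotated 40° about Z — lengths, areas and connectivity unchanged). Overall, the cross-section is a single solid region. Net area = 250.00 mm².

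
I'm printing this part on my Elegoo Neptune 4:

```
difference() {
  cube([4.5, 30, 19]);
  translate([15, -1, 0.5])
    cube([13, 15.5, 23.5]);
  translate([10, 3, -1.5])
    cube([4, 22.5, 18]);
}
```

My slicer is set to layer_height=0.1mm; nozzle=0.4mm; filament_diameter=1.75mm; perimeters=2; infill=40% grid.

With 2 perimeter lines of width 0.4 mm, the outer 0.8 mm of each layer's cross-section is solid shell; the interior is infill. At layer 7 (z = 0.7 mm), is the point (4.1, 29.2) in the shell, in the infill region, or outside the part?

At z = 0.7 mm: the 4.5×30 cube contributes its full rectangle; the cube at (15, -1) (footprint 13×15.5) is included at this height; the 4×22.5 cube at (10, 3) contributes its full rectangle; After the difference (first − rest): starting from the 4.5×30 cube, the 13×15.5 cube at (15, -1) misses the remaining region (no effect); the 4×22.5 cube at (10, 3) misses the remaining region (no effect) — 1 connected region. Overall, the cross-section is a single solid region. The nearest boundary edge runs (4.50, 30.00)→(4.50, 0.00); distance from the point to it = 0.40 mm. The point is inside the cross-section, 0.40 mm from the nearest boundary — within the 0.8 mm shell band (2 × 0.4).

shell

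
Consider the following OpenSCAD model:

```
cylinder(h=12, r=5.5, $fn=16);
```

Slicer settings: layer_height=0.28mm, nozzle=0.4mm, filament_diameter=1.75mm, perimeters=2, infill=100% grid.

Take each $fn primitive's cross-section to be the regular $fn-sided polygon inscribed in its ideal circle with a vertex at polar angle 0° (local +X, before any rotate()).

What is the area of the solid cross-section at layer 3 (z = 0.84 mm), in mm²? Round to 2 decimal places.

At z = 0.84 mm: the r=5.5 cylinder gives a regular 16-gon of circumradius 5.5 (constant along its height) (area = (16/2)·5.500²·sin(360°/16) = 92.61 mm²). Overall, the cross-section is a single solid region. Net area = 92.61 mm².

92.61 mm²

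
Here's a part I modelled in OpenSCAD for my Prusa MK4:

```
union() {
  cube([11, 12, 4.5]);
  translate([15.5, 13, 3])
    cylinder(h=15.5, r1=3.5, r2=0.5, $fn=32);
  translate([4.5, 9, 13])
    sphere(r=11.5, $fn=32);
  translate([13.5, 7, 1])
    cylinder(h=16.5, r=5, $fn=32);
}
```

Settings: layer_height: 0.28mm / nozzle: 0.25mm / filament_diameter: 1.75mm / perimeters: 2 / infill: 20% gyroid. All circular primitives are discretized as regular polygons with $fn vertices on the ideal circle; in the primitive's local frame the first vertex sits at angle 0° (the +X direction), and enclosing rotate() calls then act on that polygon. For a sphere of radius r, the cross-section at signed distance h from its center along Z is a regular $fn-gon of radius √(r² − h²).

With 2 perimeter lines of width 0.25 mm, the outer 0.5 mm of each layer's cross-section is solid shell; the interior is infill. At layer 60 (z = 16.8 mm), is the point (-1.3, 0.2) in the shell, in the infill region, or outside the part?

At z = 16.8 mm: the cube is absent (z outside [0, 4.5]); the cone at (15.5, 13) (r1=3.5→r2=0.5) has section circumradius 0.829 here — a regular 32-gon; the sphere at (4.5, 9): section is a regular 32-gon, circumradius = √(r²−h²) = √(11.5²−3.8²) = 10.854; the r=5 cylinder at (13.5, 7) gives a regular 32-gon of circumradius 5 (constant along its height); Taking the union: the regions partially overlap (shared area 51.02 mm²), so overlapping operands fuse into one piece — 2 connected regions. Overall, the cross-section has 2 separate islands. The nearest boundary edge runs (0.35, -1.03)→(-1.53, -0.02); distance from the point to it = 0.31 mm. (Shell/infill is judged within the island containing the point — the largest one.) The point is inside the cross-section, 0.31 mm from the nearest boundary — within the 0.5 mm shell band (2 × 0.25).

shell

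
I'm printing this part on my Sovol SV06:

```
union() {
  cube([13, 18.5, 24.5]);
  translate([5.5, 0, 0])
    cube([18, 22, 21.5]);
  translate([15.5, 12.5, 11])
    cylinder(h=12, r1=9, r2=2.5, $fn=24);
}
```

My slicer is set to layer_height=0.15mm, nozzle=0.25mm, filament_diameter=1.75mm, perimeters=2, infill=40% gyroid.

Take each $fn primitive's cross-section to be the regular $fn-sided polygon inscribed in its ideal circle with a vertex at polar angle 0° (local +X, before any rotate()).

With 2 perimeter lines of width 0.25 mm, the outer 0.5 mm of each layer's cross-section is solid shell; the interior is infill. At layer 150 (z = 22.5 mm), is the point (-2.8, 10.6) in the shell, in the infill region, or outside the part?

outside

At z = 22.5 mm: the cube is present — its section is the full 13×18.5 rectangle; the cube at (5.5, 0) is absent (z outside [0, 21.5]); the cone at (15.5, 12.5) (r1=9→r2=2.5) has section circumradius 2.771 here — a regular 24-gon; Combining (union): the regions partially overlap (shared area 0.40 mm²), so overlapping operands fuse into one piece — 1 connected region. Overall, the cross-section is a single solid region. The nearest boundary edge runs (0.00, 0.00)→(0.00, 18.50); distance from the point to it = 2.80 mm. The point is not inside any of the regions above, so it lies outside the cross-section (2.80 mm from the nearest boundary).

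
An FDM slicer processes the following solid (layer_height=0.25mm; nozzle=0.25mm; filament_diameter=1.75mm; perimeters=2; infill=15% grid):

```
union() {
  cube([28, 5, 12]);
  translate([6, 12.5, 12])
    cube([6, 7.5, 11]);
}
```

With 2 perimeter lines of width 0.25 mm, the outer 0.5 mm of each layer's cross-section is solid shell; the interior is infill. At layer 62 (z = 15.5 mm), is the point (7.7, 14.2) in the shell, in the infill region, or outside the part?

infill

At z = 15.5 mm: the cube is absent (z outside [0, 12]); the cube at (6, 12.5) is present — its section is the full 6×7.5 rectangle; Combining (union): only the 6×7.5 cube at (6, 12.5) is present, so the union is just that shape — 1 connected region. Overall, the cross-section is a single solid region. The nearest boundary edge runs (6.00, 12.50)→(12.00, 12.50); distance from the point to it = 1.70 mm. The point is inside the cross-section and 1.70 mm from the nearest boundary — more than the 0.5 mm shell width (2 × 0.25), so it's in the infill interior.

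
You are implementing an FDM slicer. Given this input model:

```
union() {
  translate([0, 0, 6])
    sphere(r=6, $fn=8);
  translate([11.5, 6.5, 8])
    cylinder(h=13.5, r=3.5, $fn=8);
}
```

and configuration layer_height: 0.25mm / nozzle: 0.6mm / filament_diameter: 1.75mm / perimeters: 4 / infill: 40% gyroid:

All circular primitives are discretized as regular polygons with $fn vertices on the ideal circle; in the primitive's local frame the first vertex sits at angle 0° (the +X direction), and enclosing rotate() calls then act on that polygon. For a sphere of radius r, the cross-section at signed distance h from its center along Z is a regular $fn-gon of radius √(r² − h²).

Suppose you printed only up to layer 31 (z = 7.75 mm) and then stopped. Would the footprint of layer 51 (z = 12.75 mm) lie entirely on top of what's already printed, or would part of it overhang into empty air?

Compare the two slices. At z = 7.75: the sphere: section is a regular 8-gon, circumradius = √(r²−h²) = √(6²−1.75²) = 5.739 (area = (8/2)·5.739²·sin(360°/8) = 93.16 mm²); the cylinder at (11.5, 6.5) is absent (z outside [8, 21.5]); Taking the union: only the r=6 sphere is present, so the union is just that shape — area = 93.16 mm². At z = 12.75: the sphere does not reach this height (|z−center|=6.750 > r=6); the r=3.5 cylinder at (11.5, 6.5) gives a regular 8-gon of circumradius 3.5 (constant along its height) (area = (8/2)·3.500²·sin(360°/8) = 34.65 mm²); Taking the union: only the r=3.5 cylinder at (11.5, 6.5) is present, so the union is just that shape — area = 34.65 mm². Checking containment: at z = 12.75 the cross-section extends beyond the z = 7.75 cross-section by about 34.65 mm².

part overhangs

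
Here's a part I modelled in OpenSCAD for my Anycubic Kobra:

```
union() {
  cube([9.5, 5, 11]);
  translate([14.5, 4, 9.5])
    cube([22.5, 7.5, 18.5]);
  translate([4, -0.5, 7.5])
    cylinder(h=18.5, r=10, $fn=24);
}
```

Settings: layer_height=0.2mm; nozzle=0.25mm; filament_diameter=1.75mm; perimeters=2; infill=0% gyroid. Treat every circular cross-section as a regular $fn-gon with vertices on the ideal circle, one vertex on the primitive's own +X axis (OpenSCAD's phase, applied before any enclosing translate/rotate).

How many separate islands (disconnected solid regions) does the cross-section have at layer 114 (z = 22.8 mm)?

2

At z = 22.8 mm: the cube does not reach this height (z outside [0, 11]); the 22.5×7.5 cube at (14.5, 4) contributes its full rectangle; the cylinder at (4, -0.5): section is a regular 24-gon, circumradius r=10; Combining (union): the 2 present regions are separate (no shared area or edge), so areas and boundary lengths simply add and each stays a separate island — 2 connected regions. Overall, the cross-section has 2 separate islands. Island count = 2.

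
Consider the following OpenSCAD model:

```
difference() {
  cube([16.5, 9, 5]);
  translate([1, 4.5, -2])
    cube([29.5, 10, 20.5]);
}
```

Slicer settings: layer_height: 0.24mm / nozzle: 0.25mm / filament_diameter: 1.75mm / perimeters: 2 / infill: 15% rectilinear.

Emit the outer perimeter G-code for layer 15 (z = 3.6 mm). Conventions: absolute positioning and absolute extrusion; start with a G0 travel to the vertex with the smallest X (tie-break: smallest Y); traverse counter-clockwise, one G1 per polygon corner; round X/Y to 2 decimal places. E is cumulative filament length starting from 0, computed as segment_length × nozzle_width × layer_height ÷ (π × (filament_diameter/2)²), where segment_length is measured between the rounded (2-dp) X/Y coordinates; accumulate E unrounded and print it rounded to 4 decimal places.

At z = 3.6 mm: the cube (footprint 16.5×9) is included at this height; the cube at (1, 4.5) (footprint 29.5×10) is included at this height; Taking the first minus the rest: starting from the 16.5×9 cube, the 29.5×10 cube at (1, 4.5) partially overlaps it — only the 69.75 mm² overlap (of its 295.00 mm²) is removed, clipping the outline — 1 connected region. The outline is a single polygon with 6 vertices. Extrusion per mm of travel: 0.25 × 0.24 / (π × 0.875²) = 0.024945. Accumulating E over each segment gives final E = 1.2722.

G0 X0.00 Y0.00 Z3.60
G1 X16.50 Y0.00 E0.4116
G1 X16.50 Y4.50 E0.5238
G1 X1.00 Y4.50 E0.9105
G1 X1.00 Y9.00 E1.0227
G1 X0.00 Y9.00 E1.0477
G1 X0.00 Y0.00 E1.2722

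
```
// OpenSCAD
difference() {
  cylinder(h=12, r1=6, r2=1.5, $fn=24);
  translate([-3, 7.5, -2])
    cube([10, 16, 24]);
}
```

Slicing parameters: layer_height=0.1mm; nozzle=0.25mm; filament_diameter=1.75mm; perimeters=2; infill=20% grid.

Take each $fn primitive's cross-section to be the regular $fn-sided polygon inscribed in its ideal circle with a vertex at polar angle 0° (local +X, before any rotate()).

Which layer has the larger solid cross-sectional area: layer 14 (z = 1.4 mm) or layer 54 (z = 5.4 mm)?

Layer 14 (z = 1.4): the cone (r1=6→r2=1.5) has section circumradius 5.475 here — a regular 24-gon (area = (24/2)·5.475²·sin(360°/24) = 93.10 mm²); the cube at (-3, 7.5) is present — its section is the full 10×16 rectangle (area 160.00 mm²); After the difference (first − rest): starting from the cone (93.10 mm²), the 10×16 cube at (-3, 7.5) misses the remaining region (no effect) — area = 93.10 mm². So its area = 93.10 mm². Layer 54 (z = 5.4): the cone contributes a regular 24-gon of circumradius 3.975 (interpolated between r1=6 and r2=1.5 at t=0.450) (area = (24/2)·3.975²·sin(360°/24) = 49.07 mm²); the cube at (-3, 7.5) (footprint 10×16) is included at this height (area 160.00 mm²); Taking the first minus the rest: starting from the cone (49.07 mm²), the 10×16 cube at (-3, 7.5) misses the remaining region (no effect) — area = 49.07 mm². So its area = 49.07 mm². Layer 14 is larger (93.10 vs 49.07 mm²).

layer 14 (z = 1.4 mm)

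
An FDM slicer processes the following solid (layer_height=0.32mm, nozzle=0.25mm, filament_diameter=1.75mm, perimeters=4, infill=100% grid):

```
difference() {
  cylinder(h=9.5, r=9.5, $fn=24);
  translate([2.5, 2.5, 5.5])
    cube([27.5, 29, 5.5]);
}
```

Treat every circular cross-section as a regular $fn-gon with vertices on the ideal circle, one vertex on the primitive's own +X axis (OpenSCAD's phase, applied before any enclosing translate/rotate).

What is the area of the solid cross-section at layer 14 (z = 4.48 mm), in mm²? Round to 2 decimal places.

280.30 mm²

At z = 4.48 mm: the r=9.5 cylinder gives a regular 24-gon of circumradius 9.5 (constant along its height) (area = (24/2)·9.500²·sin(360°/24) = 280.30 mm²); the cube at (2.5, 2.5) is absent (z outside [5.5, 11]); Subtracting the remaining from the first: none of the subtracted shapes is present at this height, so the r=9.5 cylinder is unchanged — area = 280.30 mm². Overall, the cross-section is a single solid region. Net area = 280.30 mm².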